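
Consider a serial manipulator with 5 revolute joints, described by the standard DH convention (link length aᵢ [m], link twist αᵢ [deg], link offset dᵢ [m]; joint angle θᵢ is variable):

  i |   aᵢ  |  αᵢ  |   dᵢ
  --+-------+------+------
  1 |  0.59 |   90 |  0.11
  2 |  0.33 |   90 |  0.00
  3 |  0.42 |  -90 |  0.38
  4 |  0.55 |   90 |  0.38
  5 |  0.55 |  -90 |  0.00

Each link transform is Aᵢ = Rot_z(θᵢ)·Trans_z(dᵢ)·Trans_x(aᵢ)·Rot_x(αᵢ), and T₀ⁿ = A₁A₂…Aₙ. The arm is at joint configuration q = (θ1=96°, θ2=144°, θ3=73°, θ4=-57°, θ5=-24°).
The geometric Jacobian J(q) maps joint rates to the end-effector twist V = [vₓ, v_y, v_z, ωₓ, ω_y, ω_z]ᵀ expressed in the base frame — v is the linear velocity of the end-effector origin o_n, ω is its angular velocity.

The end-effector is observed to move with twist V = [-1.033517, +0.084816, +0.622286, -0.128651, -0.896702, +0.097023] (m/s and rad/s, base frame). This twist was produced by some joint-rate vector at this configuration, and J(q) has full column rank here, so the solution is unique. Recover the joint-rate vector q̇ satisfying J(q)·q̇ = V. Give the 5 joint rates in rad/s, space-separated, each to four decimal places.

o_n = [0.8906, 1.0500, 1.4083]
J₁: ẑ×o_n = [-1.0500, 0.8906, 0.0000], ω = ẑ
J2: z=[0.9945, 0.1045, 0.0000] o=[-0.0617, 0.5868, 0.1100] → [0.1357, -1.2912, 0.3612, 0.9945, 0.1045, 0.0000]
J3: z=[-0.0614, 0.5846, 0.8090] o=[-0.0338, 0.3213, 0.3040] → [0.0560, 0.8157, -0.5851, -0.0614, 0.5846, 0.8090]
J4: z=[0.2099, 0.8000, -0.5621] o=[0.3527, 0.4866, 0.6836] → [0.8965, -0.4545, -0.3120, 0.2099, 0.8000, -0.5621]
J5: z=[-0.8518, 0.4318, 0.2965] o=[0.6964, 1.0197, 0.8946] → [0.2128, 0.4951, -0.1097, -0.8518, 0.4318, 0.2965]
q̇ = J⁺·V = [0.5120, -0.0790, -0.8520, -0.4880, -0.0000]

0.5120 -0.0790 -0.8520 -0.4880 -0.0000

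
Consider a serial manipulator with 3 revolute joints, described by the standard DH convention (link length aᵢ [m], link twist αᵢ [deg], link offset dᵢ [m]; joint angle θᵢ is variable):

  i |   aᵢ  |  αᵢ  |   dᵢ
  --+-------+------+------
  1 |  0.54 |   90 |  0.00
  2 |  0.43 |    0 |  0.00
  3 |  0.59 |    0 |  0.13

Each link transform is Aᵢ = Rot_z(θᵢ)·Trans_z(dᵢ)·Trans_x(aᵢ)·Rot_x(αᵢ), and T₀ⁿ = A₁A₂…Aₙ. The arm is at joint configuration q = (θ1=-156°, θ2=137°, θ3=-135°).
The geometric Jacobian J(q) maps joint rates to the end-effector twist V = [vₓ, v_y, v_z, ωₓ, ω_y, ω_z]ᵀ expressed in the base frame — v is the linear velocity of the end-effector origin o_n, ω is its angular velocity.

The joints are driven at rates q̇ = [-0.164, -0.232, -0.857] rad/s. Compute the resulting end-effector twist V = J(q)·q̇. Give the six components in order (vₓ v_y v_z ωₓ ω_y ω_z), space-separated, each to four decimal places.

-0.1175 0.0940 -0.5692 0.4429 -0.9949 -0.1640

o_n = [-0.7976, -0.2128, 0.3138]
J₁: ẑ×o_n = [0.2128, -0.7976, 0.0000], ω = ẑ
J2: z=[-0.4067, 0.9135, 0.0000] o=[-0.4933, -0.2196, 0.0000] → [0.2867, 0.1277, 0.2752, -0.4067, 0.9135, 0.0000]
J3: z=[-0.4067, 0.9135, 0.0000] o=[-0.2060, -0.0917, 0.2933] → [0.0188, 0.0084, 0.5896, -0.4067, 0.9135, 0.0000]
V = J·q̇ = [-0.1175, 0.0940, -0.5692, 0.4429, -0.9949, -0.1640]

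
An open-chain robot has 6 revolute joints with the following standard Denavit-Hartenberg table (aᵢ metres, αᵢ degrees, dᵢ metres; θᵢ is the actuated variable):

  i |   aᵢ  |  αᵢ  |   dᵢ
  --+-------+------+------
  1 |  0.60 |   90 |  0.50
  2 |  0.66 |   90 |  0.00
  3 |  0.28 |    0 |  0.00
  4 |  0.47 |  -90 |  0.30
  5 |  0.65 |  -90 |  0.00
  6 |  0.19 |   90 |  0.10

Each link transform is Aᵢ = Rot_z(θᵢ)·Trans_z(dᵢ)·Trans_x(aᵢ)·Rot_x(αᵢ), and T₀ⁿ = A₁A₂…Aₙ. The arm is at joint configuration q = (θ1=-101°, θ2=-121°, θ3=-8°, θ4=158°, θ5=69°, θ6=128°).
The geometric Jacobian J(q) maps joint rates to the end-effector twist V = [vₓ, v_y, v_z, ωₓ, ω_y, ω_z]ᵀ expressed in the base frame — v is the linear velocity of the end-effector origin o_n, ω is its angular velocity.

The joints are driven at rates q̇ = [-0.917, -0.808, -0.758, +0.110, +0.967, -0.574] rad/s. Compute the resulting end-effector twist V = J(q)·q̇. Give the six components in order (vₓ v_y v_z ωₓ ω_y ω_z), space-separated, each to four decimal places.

o_n = [-0.4692, -0.4508, -0.0664]
J₁: ẑ×o_n = [0.4508, -0.4692, 0.0000], ω = ẑ
J2: z=[-0.9816, 0.1908, 0.0000] o=[-0.1145, -0.5890, 0.5000] → [-0.1081, -0.5560, -0.0680, -0.9816, 0.1908, 0.0000]
J3: z=[0.1636, 0.8414, 0.5150] o=[-0.0496, -0.2553, -0.0657] → [0.1001, -0.2160, 0.3210, 0.1636, 0.8414, 0.5150]
J4: z=[0.1636, 0.8414, 0.5150] o=[0.0159, -0.1225, -0.3034] → [0.3685, -0.2886, 0.3544, 0.1636, 0.8414, 0.5150]
J5: z=[0.8010, -0.4180, 0.4286] o=[-0.2057, -0.0311, 0.2000] → [0.2913, 0.1005, -0.4463, 0.8010, -0.4180, 0.4286]
J6: z=[0.4791, 0.0182, -0.8776] o=[-0.4391, -0.6214, 0.0604] → [0.1475, 0.0871, 0.0823, 0.4791, 0.0182, -0.8776]
V = J·q̇ = [-0.1644, 1.0586, -0.6282, 1.1867, -1.1141, -0.3326]

-0.1644 1.0586 -0.6282 1.1867 -1.1141 -0.3326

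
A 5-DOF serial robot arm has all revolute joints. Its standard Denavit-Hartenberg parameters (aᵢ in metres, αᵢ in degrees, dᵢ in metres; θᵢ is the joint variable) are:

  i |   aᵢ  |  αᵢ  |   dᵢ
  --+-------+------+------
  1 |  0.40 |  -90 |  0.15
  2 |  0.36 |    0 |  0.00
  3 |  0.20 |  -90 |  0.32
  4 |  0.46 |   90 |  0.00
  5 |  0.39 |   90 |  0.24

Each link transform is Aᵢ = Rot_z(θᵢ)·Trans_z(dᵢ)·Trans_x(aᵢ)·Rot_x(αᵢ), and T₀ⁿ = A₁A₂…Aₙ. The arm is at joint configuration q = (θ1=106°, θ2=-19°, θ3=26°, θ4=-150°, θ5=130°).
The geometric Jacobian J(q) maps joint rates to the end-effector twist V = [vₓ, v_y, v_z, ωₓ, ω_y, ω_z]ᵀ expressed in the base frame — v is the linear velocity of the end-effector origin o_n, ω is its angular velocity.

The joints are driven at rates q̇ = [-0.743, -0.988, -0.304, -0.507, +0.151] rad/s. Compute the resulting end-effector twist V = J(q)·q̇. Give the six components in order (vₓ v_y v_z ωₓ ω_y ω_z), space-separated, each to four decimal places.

0.4595 0.6600 0.1858 1.3713 0.3795 -0.2306

o_n = [-0.3747, 0.5203, -0.0170]
J₁: ẑ×o_n = [-0.5203, -0.3747, 0.0000], ω = ẑ
J2: z=[-0.9613, -0.2756, 0.0000] o=[-0.1103, 0.3845, 0.1500] → [0.0460, -0.1605, -0.2035, -0.9613, -0.2756, 0.0000]
J3: z=[-0.9613, -0.2756, 0.0000] o=[-0.2041, 0.7117, 0.2672] → [0.0783, -0.2732, 0.1369, -0.9613, -0.2756, 0.0000]
J4: z=[0.0336, -0.1171, -0.9925] o=[-0.5664, 0.8143, 0.2428] → [-0.2614, -0.1815, 0.0126, 0.0336, -0.1171, -0.9925]
J5: z=[0.9693, -0.2383, 0.0609] o=[-0.6785, 0.3708, 0.2914] → [0.0644, 0.3174, 0.2173, 0.9693, -0.2383, 0.0609]
V = J·q̇ = [0.4595, 0.6600, 0.1858, 1.3713, 0.3795, -0.2306]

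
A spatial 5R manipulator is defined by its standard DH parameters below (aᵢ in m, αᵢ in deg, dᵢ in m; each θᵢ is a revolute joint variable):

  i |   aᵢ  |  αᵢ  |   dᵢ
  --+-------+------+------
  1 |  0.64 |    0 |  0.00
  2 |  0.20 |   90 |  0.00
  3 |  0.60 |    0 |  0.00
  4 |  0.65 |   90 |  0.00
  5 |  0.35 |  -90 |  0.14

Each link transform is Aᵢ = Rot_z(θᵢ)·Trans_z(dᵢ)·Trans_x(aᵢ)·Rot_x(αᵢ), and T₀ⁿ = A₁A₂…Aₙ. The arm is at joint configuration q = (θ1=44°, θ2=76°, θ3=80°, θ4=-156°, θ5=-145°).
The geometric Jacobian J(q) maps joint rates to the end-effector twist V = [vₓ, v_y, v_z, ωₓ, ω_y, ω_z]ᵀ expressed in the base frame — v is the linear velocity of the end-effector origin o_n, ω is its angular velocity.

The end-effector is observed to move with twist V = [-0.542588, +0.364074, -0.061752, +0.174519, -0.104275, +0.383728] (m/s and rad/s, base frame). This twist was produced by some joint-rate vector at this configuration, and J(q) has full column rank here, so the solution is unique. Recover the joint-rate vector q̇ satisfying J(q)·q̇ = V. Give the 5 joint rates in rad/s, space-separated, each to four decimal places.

o_n = [0.1584, 0.5661, 0.2045]
J₁: ẑ×o_n = [-0.5661, 0.1584, 0.0000], ω = ẑ
J2: z=[0.0000, 0.0000, 1.0000] o=[0.4604, 0.4446, 0.0000] → [-0.1215, -0.3020, 0.0000, 0.0000, 0.0000, 1.0000]
J3: z=[0.8660, 0.5000, 0.0000] o=[0.3604, 0.6178, 0.0000] → [0.1023, -0.1771, 0.0562, 0.8660, 0.5000, 0.0000]
J4: z=[0.8660, 0.5000, 0.0000] o=[0.3083, 0.7080, 0.5909] → [-0.1932, 0.3346, -0.0480, 0.8660, 0.5000, 0.0000]
J5: z=[0.4851, -0.8403, -0.2419] o=[0.2297, 0.8442, -0.0398] → [-0.2726, -0.1013, -0.1948, 0.4851, -0.8403, -0.2419]
q̇ = J⁺·V = [0.8120, -0.3840, -0.2050, 0.3040, 0.1830]

0.8120 -0.3840 -0.2050 0.3040 0.1830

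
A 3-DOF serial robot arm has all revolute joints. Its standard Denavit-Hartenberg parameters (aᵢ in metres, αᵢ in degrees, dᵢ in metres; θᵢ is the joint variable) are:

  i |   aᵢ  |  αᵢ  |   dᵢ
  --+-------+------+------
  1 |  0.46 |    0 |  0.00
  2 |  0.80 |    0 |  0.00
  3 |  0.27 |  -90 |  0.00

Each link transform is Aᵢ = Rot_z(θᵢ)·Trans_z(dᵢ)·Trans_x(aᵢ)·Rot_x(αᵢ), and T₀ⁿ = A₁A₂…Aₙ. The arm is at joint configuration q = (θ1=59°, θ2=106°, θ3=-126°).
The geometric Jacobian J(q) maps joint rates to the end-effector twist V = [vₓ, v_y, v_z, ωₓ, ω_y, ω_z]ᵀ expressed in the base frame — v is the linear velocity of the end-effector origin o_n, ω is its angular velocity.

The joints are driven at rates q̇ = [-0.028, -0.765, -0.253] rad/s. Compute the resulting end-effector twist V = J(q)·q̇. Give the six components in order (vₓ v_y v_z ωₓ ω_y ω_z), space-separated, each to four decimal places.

0.3530 0.3867 0.0000 0.0000 0.0000 -1.0460

o_n = [-0.3260, 0.7713, 0.0000]
J₁: ẑ×o_n = [-0.7713, -0.3260, 0.0000], ω = ẑ
J2: z=[0.0000, 0.0000, 1.0000] o=[0.2369, 0.3943, 0.0000] → [-0.3770, -0.5629, 0.0000, 0.0000, 0.0000, 1.0000]
J3: z=[0.0000, 0.0000, 1.0000] o=[-0.5358, 0.6014, 0.0000] → [-0.1699, 0.2098, 0.0000, 0.0000, 0.0000, 1.0000]
V = J·q̇ = [0.3530, 0.3867, 0.0000, 0.0000, 0.0000, -1.0460]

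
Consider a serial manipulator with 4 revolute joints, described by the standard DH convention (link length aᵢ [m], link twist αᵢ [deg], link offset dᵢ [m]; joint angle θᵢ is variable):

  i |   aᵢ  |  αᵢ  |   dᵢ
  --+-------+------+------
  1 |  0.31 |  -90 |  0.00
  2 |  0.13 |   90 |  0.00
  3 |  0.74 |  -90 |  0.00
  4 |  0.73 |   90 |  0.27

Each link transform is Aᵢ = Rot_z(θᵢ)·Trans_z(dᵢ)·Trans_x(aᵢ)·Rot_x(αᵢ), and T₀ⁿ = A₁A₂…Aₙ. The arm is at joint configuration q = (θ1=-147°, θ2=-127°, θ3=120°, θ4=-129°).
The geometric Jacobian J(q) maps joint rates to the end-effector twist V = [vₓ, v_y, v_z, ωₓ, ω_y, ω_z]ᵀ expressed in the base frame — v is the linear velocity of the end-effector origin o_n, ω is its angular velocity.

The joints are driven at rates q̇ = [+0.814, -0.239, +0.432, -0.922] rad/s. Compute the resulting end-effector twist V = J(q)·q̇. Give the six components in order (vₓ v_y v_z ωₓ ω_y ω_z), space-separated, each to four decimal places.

-0.5421 0.3771 0.3533 0.8133 0.2634 1.1917

o_n = [0.0556, -0.0927, -0.5364]
J₁: ẑ×o_n = [0.0927, 0.0556, -0.0000], ω = ẑ
J2: z=[0.5446, -0.8387, 0.0000] o=[-0.2600, -0.1688, 0.0000] → [0.4499, 0.2921, 0.3062, 0.5446, -0.8387, 0.0000]
J3: z=[0.6698, 0.4350, -0.6018] o=[-0.1944, -0.1262, 0.1038] → [-0.2583, 0.2784, -0.0863, 0.6698, 0.4350, -0.6018]
J4: z=[-0.7094, 0.1355, -0.6916] o=[-0.0321, -0.7850, -0.1917] → [0.4321, -0.3052, -0.5030, -0.7094, 0.1355, -0.6916]
V = J·q̇ = [-0.5421, 0.3771, 0.3533, 0.8133, 0.2634, 1.1917]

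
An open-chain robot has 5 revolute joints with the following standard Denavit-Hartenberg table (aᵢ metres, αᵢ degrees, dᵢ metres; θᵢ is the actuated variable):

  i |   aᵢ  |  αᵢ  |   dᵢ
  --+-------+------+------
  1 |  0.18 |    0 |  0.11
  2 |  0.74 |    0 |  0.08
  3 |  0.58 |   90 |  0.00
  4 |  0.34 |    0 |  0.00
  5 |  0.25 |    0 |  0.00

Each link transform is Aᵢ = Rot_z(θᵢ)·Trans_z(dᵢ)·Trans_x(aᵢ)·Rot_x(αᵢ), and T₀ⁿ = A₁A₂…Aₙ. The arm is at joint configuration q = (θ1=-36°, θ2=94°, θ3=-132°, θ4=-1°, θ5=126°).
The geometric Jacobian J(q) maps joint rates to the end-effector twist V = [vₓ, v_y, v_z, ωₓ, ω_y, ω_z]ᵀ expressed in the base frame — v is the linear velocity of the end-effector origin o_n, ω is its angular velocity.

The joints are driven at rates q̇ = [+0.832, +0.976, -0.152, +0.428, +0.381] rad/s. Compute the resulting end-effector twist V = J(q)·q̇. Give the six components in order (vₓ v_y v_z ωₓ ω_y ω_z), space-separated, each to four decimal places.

o_n = [0.7518, -0.2247, 0.3889]
J₁: ẑ×o_n = [0.2247, 0.7518, -0.0000], ω = ẑ
J2: z=[0.0000, 0.0000, 1.0000] o=[0.1456, -0.1058, 0.1100] → [0.1189, 0.6062, -0.0000, 0.0000, 0.0000, 1.0000]
J3: z=[0.0000, 0.0000, 1.0000] o=[0.5378, 0.5218, 0.1900] → [0.7465, 0.2140, -0.0000, 0.0000, 0.0000, 1.0000]
J4: z=[-0.9613, -0.2756, 0.0000] o=[0.6976, -0.0358, 0.1900] → [-0.0548, 0.1912, 0.1966, -0.9613, -0.2756, 0.0000]
J5: z=[-0.9613, -0.2756, 0.0000] o=[0.7913, -0.3626, 0.1841] → [-0.0564, 0.1969, -0.1434, -0.9613, -0.2756, 0.0000]
V = J·q̇ = [0.1446, 1.3414, 0.0295, -0.7777, -0.2230, 1.6560]

0.1446 1.3414 0.0295 -0.7777 -0.2230 1.6560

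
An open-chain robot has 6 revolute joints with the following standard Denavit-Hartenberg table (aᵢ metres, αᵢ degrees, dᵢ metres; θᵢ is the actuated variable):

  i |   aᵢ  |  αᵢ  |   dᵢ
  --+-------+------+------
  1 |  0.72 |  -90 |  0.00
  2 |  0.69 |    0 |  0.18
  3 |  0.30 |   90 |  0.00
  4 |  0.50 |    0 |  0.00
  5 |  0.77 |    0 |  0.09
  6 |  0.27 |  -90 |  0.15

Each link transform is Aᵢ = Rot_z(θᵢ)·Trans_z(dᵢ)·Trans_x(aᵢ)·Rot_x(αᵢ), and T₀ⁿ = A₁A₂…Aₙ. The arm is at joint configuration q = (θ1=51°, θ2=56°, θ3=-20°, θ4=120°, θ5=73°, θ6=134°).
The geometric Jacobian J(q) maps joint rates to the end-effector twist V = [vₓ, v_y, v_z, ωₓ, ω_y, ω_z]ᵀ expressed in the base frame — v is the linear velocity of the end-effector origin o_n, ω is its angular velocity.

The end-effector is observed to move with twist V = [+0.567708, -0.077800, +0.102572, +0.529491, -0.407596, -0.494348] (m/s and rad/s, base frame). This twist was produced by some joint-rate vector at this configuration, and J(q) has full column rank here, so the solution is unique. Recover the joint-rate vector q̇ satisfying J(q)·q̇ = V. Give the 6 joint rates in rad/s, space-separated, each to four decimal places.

-0.5170 -0.7480 0.0800 -0.0520 0.1360 -0.0560

o_n = [0.3160, 0.8554, -0.0994]
J₁: ẑ×o_n = [-0.8554, 0.3160, 0.0000], ω = ẑ
J2: z=[-0.7771, 0.6293, 0.0000] o=[0.4531, 0.5595, 0.0000] → [-0.0625, -0.0772, -0.1436, -0.7771, 0.6293, 0.0000]
J3: z=[-0.7771, 0.6293, 0.0000] o=[0.5560, 0.9727, -0.5720] → [0.2975, 0.3673, 0.2423, -0.7771, 0.6293, 0.0000]
J4: z=[0.3699, 0.4568, 0.8090] o=[0.7088, 1.1613, -0.7484] → [0.5440, -0.5579, 0.0663, 0.3699, 0.4568, 0.8090]
J5: z=[0.3699, 0.4568, 0.8090] o=[0.2450, 1.2766, -0.6014] → [0.5701, -0.1283, -0.1882, 0.3699, 0.4568, 0.8090]
J6: z=[0.3699, 0.4568, 0.8090] o=[0.0309, 0.7370, -0.0876] → [-0.1011, 0.2350, -0.0864, 0.3699, 0.4568, 0.8090]
q̇ = J⁺·V = [-0.5170, -0.7480, 0.0800, -0.0520, 0.1360, -0.0560]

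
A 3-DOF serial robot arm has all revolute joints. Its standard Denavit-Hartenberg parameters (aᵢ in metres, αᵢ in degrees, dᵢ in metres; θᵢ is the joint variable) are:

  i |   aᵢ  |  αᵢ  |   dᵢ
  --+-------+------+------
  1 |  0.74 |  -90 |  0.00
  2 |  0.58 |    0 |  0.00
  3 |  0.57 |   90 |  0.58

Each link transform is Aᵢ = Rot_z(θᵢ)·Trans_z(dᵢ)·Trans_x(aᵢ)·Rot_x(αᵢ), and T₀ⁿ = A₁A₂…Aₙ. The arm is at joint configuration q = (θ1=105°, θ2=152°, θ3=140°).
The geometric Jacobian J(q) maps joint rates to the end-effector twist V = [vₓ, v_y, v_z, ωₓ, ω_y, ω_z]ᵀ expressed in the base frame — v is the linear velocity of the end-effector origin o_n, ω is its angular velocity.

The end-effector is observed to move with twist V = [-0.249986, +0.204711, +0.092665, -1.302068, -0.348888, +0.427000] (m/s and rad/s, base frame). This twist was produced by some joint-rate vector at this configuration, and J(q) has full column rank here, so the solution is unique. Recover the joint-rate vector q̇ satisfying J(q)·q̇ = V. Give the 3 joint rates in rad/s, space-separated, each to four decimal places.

0.4270 0.7430 0.6050

o_n = [-0.6745, 0.2763, 0.2562]
J₁: ẑ×o_n = [-0.2763, -0.6745, 0.0000], ω = ẑ
J2: z=[-0.9659, -0.2588, 0.0000] o=[-0.1915, 0.7148, 0.0000] → [-0.0663, 0.2475, 0.2986, -0.9659, -0.2588, 0.0000]
J3: z=[-0.9659, -0.2588, 0.0000] o=[-0.0590, 0.2201, -0.2723] → [-0.1368, 0.5105, -0.2135, -0.9659, -0.2588, 0.0000]
q̇ = J⁺·V = [0.4270, 0.7430, 0.6050]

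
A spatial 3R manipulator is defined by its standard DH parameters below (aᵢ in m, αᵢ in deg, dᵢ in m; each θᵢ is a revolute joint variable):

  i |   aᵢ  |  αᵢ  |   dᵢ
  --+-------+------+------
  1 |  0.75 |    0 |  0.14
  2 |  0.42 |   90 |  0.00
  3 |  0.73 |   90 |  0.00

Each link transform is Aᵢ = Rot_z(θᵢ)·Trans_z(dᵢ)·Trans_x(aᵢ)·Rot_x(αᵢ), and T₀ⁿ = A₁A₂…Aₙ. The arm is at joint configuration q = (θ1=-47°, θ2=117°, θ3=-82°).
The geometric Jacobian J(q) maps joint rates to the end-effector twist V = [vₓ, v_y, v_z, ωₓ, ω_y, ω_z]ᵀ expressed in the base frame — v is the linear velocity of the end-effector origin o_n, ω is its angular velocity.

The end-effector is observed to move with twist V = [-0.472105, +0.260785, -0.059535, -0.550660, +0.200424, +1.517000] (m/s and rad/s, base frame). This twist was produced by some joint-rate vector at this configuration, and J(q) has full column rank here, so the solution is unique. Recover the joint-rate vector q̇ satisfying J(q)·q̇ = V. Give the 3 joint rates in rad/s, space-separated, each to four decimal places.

o_n = [0.6899, -0.0584, -0.5829]
J₁: ẑ×o_n = [0.0584, 0.6899, -0.0000], ω = ẑ
J2: z=[0.0000, 0.0000, 1.0000] o=[0.5115, -0.5485, 0.1400] → [-0.4901, 0.1784, 0.0000, 0.0000, 0.0000, 1.0000]
J3: z=[0.9397, -0.3420, 0.0000] o=[0.6551, -0.1538, 0.1400] → [0.2472, 0.6793, 0.1016, 0.9397, -0.3420, 0.0000]
q̇ = J⁺·V = [0.7590, 0.7580, -0.5860]

0.7590 0.7580 -0.5860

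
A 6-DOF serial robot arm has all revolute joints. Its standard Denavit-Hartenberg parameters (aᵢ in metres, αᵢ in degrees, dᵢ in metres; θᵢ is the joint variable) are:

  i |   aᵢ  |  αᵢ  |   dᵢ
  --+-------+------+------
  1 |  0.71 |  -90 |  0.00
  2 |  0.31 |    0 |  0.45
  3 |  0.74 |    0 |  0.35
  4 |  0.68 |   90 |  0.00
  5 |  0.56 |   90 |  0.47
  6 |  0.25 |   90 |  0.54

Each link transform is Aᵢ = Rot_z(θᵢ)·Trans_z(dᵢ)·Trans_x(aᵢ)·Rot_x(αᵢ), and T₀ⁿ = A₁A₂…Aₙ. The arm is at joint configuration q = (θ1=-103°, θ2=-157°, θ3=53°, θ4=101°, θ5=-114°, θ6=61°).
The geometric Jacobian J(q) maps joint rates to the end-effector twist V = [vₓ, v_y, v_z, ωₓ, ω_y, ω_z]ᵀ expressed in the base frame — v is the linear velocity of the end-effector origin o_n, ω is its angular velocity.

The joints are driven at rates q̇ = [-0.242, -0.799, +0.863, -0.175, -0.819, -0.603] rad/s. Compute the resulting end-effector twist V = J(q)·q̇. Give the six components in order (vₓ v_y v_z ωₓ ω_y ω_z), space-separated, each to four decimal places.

o_n = [0.3603, -0.2056, 1.5221]
J₁: ẑ×o_n = [0.2056, 0.3603, -0.0000], ω = ẑ
J2: z=[0.9744, -0.2250, 0.0000] o=[-0.1597, -0.6918, 0.0000] → [-0.3424, -1.4831, 0.5907, 0.9744, -0.2250, 0.0000]
J3: z=[0.9744, -0.2250, 0.0000] o=[0.3429, -0.5150, 0.1211] → [-0.3152, -1.3651, 0.3053, 0.9744, -0.2250, 0.0000]
J4: z=[0.9744, -0.2250, 0.0000] o=[0.7242, -0.4193, 0.8391] → [-0.1536, -0.6655, 0.1263, 0.9744, -0.2250, 0.0000]
J5: z=[0.0118, 0.0510, 0.9986] o=[0.5715, -1.0810, 0.8747] → [-0.8411, -0.2185, 0.0211, 0.0118, 0.0510, 0.9986]
J6: z=[0.6015, 0.7974, -0.0478] o=[0.1297, -0.7203, 1.3322] → [0.1761, -0.1253, 0.1257, 0.6015, 0.7974, -0.0478]
V = J·q̇ = [0.5614, 0.2907, -0.3236, -0.4805, -0.4976, -1.0310]

0.5614 0.2907 -0.3236 -0.4805 -0.4976 -1.0310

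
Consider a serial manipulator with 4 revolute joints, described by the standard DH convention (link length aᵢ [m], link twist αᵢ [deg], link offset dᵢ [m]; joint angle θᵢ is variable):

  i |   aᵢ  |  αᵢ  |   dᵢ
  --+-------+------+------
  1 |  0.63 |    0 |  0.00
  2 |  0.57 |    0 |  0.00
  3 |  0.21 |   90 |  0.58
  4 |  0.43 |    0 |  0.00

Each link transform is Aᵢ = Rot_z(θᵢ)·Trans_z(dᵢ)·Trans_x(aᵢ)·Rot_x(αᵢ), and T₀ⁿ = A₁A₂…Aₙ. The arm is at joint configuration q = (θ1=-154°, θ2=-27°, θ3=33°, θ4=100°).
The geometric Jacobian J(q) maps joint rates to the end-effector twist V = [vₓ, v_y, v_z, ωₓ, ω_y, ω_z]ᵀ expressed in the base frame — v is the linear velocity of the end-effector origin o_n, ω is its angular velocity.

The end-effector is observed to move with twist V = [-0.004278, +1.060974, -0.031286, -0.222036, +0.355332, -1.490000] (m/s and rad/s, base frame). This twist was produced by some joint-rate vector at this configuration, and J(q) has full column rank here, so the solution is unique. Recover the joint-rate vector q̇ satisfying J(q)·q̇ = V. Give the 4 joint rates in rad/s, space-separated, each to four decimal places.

o_n = [-1.2509, -0.3379, 1.0035]
J₁: ẑ×o_n = [0.3379, -1.2509, 0.0000], ω = ẑ
J2: z=[0.0000, 0.0000, 1.0000] o=[-0.5662, -0.2762, 0.0000] → [0.0618, -0.6847, 0.0000, 0.0000, 0.0000, 1.0000]
J3: z=[0.0000, 0.0000, 1.0000] o=[-1.1362, -0.2662, 0.0000] → [0.0717, -0.1148, 0.0000, 0.0000, 0.0000, 1.0000]
J4: z=[-0.5299, 0.8480, 0.0000] o=[-1.3142, -0.3775, 0.5800] → [0.3591, 0.2244, -0.0747, -0.5299, 0.8480, 0.0000]
q̇ = J⁺·V = [-0.2160, -0.9660, -0.3080, 0.4190]

-0.2160 -0.9660 -0.3080 0.4190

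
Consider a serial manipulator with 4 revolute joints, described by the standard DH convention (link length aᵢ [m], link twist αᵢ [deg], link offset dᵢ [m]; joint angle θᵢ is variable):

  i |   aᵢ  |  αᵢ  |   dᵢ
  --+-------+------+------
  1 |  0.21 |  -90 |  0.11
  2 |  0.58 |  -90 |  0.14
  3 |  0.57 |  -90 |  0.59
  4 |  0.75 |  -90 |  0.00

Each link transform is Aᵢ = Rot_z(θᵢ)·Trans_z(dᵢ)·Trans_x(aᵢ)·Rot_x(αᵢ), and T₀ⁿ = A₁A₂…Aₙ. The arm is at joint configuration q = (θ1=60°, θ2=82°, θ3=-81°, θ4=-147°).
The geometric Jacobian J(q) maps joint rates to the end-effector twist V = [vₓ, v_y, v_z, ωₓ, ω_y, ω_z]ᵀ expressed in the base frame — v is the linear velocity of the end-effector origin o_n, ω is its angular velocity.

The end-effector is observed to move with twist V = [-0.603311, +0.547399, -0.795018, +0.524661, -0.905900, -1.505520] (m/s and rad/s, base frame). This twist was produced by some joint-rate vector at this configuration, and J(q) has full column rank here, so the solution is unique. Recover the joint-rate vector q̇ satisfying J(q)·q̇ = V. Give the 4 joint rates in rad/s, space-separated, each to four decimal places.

o_n = [-0.4204, -0.5648, -0.5942]
J₁: ẑ×o_n = [0.5648, -0.4204, 0.0000], ω = ẑ
J2: z=[-0.8660, 0.5000, 0.0000] o=[0.1050, 0.1819, 0.1100] → [-0.3521, -0.6098, 0.9093, -0.8660, 0.5000, 0.0000]
J3: z=[-0.4951, -0.8576, -0.1392] o=[0.0241, 0.3218, -0.4644] → [-0.0120, -0.0024, 0.0577, -0.4951, -0.8576, -0.1392]
J4: z=[0.2042, 0.0408, -0.9781] o=[-0.7494, 0.1080, -0.6348] → [-0.6564, -0.3300, -0.1508, 0.2042, 0.0408, -0.9781]
q̇ = J⁺·V = [-0.7160, -0.7950, 0.6270, 0.7180]

-0.7160 -0.7950 0.6270 0.7180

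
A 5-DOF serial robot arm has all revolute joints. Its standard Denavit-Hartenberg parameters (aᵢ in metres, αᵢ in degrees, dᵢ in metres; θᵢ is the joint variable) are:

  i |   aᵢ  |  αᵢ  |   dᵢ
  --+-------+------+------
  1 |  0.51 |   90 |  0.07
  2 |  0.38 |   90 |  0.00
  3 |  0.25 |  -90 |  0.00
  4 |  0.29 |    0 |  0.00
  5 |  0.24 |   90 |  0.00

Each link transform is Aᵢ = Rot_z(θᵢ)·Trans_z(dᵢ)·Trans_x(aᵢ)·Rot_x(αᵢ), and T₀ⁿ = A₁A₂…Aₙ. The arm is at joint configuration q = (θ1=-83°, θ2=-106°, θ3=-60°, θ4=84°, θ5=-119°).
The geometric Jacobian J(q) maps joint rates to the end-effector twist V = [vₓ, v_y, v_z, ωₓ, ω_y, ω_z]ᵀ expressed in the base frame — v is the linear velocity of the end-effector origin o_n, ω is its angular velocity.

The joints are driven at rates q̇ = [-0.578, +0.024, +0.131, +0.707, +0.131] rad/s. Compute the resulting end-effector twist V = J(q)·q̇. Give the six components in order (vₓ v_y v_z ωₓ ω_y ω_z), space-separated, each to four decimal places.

-0.3326 -0.4743 -0.0614 -0.4794 0.2695 -1.2395

o_n = [0.4690, -0.4305, -0.5661]
J₁: ẑ×o_n = [0.4305, 0.4690, -0.0000], ω = ẑ
J2: z=[-0.9925, -0.1219, 0.0000] o=[0.0622, -0.5062, 0.0700] → [0.0775, -0.6313, -0.0256, -0.9925, -0.1219, 0.0000]
J3: z=[-0.1171, 0.9541, 0.2756] o=[0.0494, -0.4022, -0.2953] → [-0.2506, 0.0839, -0.3970, -0.1171, 0.9541, 0.2756]
J4: z=[-0.5254, 0.1760, -0.8325] o=[0.2601, -0.3417, -0.4154] → [-0.1005, -0.2530, 0.0099, -0.5254, 0.1760, -0.8325]
J5: z=[-0.5254, 0.1760, -0.8325] o=[0.3194, -0.6095, -0.5095] → [0.1390, -0.1542, -0.1204, -0.5254, 0.1760, -0.8325]
V = J·q̇ = [-0.3326, -0.4743, -0.0614, -0.4794, 0.2695, -1.2395]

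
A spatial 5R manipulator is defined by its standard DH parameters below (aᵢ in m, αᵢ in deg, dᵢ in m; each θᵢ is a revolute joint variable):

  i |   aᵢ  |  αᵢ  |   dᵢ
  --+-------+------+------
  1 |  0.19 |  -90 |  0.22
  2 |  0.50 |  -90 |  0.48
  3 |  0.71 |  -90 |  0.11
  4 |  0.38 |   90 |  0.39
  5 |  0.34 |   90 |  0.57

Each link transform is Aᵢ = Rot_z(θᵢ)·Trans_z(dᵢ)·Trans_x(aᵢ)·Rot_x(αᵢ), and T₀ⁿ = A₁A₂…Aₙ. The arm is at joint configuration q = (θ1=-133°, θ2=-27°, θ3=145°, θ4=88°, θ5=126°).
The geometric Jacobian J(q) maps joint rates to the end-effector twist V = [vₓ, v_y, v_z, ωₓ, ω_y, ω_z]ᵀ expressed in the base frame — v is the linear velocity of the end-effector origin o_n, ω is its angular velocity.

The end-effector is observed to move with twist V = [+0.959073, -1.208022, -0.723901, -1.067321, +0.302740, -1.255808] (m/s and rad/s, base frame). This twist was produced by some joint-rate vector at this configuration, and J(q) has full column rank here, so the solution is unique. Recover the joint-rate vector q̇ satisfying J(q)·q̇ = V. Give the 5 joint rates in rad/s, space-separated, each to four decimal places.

-0.4360 -0.2050 0.9470 -0.6860 0.3840

o_n = [0.6641, 0.2910, -0.1597]
J₁: ẑ×o_n = [-0.2910, 0.6641, 0.0000], ω = ẑ
J2: z=[0.7314, -0.6820, 0.0000] o=[-0.1296, -0.1390, 0.2200] → [0.2590, 0.2777, 0.8557, 0.7314, -0.6820, 0.0000]
J3: z=[-0.3096, -0.3320, -0.8910] o=[-0.0824, -0.7921, 0.4470] → [1.1665, -0.8529, -0.0875, -0.3096, -0.3320, -0.8910]
J4: z=[0.9476, -0.1849, -0.2604] o=[-0.0608, -0.1719, 0.0849] → [0.1658, 0.0431, 0.5727, 0.9476, -0.1849, -0.2604]
J5: z=[0.0674, 0.9128, -0.4028] o=[0.4274, -0.1057, 0.3168] → [-0.2752, -0.0632, -0.1893, 0.0674, 0.9128, -0.4028]
q̇ = J⁺·V = [-0.4360, -0.2050, 0.9470, -0.6860, 0.3840]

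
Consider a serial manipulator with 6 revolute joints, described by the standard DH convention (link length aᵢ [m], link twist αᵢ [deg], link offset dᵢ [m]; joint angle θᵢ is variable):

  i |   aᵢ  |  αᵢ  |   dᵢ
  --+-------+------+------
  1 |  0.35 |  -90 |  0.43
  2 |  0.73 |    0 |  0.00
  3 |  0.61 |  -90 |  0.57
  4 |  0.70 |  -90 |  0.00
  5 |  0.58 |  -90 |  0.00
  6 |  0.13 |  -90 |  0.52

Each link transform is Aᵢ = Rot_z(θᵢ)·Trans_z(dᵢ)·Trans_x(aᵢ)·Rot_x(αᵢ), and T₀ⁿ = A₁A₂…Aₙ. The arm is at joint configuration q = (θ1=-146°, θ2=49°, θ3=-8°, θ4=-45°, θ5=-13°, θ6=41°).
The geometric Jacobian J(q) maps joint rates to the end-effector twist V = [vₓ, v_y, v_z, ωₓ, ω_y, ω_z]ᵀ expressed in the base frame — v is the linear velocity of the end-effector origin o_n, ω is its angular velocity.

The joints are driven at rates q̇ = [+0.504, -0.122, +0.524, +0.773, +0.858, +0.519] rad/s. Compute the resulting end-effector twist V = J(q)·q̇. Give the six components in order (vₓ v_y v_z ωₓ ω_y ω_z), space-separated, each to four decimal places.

o_n = [-0.9408, -2.6552, -0.8998]
J₁: ẑ×o_n = [2.6552, -0.9408, 0.0000], ω = ẑ
J2: z=[0.5592, -0.8290, 0.0000] o=[-0.2902, -0.1957, 0.4300] → [1.1025, 0.7436, -1.9147, 0.5592, -0.8290, 0.0000]
J3: z=[0.5592, -0.8290, 0.0000] o=[-0.6872, -0.4635, -0.1209] → [0.6457, 0.4355, -1.4358, 0.5592, -0.8290, 0.0000]
J4: z=[0.5439, 0.3669, -0.7547] o=[-0.7501, -1.1935, -0.5211] → [-1.2421, 0.3498, -0.7251, 0.5439, 0.3669, -0.7547]
J5: z=[-0.8378, 0.2878, -0.4639] o=[-0.7830, -1.8128, -0.8459] → [-0.4063, 0.0280, 0.7512, -0.8378, 0.2878, -0.4639]
J6: z=[-0.5405, -0.5565, 0.6310] o=[-0.7387, -2.2648, -1.2065] → [0.0757, 0.0382, 0.0985, -0.5405, -0.5565, 0.6310]
V = J·q̇ = [0.2726, -0.0224, -0.3835, -0.3542, -0.0916, -0.1499]

0.2726 -0.0224 -0.3835 -0.3542 -0.0916 -0.1499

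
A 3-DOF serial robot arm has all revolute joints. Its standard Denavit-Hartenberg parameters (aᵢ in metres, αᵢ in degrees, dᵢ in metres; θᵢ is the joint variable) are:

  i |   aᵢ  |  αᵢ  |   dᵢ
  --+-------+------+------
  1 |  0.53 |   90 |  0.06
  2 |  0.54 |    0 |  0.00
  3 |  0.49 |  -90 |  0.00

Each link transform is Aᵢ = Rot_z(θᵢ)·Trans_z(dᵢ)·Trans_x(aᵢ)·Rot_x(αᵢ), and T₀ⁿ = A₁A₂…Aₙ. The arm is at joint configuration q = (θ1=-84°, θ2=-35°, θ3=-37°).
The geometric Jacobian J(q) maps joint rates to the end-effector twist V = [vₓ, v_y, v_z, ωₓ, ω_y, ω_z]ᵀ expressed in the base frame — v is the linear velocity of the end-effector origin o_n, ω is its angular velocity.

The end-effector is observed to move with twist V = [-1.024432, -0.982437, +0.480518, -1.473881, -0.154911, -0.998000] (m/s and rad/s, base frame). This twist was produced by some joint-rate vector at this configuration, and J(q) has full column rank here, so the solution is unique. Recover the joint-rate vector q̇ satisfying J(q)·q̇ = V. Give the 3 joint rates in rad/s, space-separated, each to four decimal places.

-0.9980 0.5790 0.9030

o_n = [0.1175, -1.1176, -0.7157]
J₁: ẑ×o_n = [1.1176, 0.1175, -0.0000], ω = ẑ
J2: z=[-0.9945, -0.1045, 0.0000] o=[0.0554, -0.5271, 0.0600] → [0.0811, -0.7715, 0.5938, -0.9945, -0.1045, 0.0000]
J3: z=[-0.9945, -0.1045, 0.0000] o=[0.1016, -0.9670, -0.2497] → [0.0487, -0.4635, 0.1514, -0.9945, -0.1045, 0.0000]
q̇ = J⁺·V = [-0.9980, 0.5790, 0.9030]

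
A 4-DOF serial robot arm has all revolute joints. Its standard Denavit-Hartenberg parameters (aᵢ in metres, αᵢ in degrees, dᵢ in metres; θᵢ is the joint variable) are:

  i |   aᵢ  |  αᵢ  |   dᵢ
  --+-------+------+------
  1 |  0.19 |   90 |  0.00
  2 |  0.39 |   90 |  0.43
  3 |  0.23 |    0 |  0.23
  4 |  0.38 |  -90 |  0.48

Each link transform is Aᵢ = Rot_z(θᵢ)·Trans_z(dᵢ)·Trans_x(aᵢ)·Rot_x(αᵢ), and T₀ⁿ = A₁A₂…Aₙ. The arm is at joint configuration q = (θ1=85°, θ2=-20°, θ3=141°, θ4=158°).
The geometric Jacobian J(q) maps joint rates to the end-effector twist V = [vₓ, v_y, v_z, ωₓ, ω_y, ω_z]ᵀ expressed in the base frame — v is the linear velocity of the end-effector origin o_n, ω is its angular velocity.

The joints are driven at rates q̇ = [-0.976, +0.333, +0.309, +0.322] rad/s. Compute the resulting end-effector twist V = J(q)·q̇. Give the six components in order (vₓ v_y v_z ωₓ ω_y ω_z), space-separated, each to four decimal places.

0.3869 0.1525 -0.0135 0.3129 -0.2440 -1.5689

o_n = [0.2693, 0.2965, -0.8024]
J₁: ẑ×o_n = [-0.2965, 0.2693, 0.0000], ω = ẑ
J2: z=[0.9962, -0.0872, 0.0000] o=[0.0166, 0.1893, 0.0000] → [0.0699, 0.7994, 0.1288, 0.9962, -0.0872, 0.0000]
J3: z=[-0.0298, -0.3407, -0.9397] o=[0.4769, 0.5169, -0.1334] → [0.0208, 0.1751, -0.0642, -0.0298, -0.3407, -0.9397]
J4: z=[-0.0298, -0.3407, -0.9397] o=[0.5996, 0.2586, -0.2884] → [0.2107, 0.2951, -0.1137, -0.0298, -0.3407, -0.9397]
V = J·q̇ = [0.3869, 0.1525, -0.0135, 0.3129, -0.2440, -1.5689]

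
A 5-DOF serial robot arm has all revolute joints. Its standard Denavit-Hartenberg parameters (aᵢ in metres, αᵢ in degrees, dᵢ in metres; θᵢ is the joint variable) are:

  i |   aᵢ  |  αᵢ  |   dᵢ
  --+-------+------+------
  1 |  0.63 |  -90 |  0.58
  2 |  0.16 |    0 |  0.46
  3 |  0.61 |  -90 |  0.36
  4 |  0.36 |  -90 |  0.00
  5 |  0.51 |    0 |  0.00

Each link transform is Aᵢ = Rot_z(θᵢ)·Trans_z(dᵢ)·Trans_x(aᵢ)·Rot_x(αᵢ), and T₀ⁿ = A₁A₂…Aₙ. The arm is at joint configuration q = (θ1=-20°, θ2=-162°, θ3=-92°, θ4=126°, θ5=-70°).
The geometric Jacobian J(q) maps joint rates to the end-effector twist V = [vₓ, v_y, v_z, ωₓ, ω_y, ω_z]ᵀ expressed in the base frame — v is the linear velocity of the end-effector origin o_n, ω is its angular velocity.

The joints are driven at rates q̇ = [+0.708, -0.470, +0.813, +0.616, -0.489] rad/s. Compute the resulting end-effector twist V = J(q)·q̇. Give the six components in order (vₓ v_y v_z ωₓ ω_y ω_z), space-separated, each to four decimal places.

-0.2571 0.4528 0.2616 -0.6399 0.2920 0.4975

o_n = [0.0721, 0.3863, 0.4771]
J₁: ẑ×o_n = [-0.3863, 0.0721, 0.0000], ω = ẑ
J2: z=[0.3420, 0.9397, 0.0000] o=[0.5920, -0.2155, 0.5800] → [-0.0967, 0.0352, 0.6944, 0.3420, 0.9397, 0.0000]
J3: z=[0.3420, 0.9397, 0.0000] o=[0.6063, 0.2688, 0.6294] → [-0.1431, 0.0521, 0.5422, 0.3420, 0.9397, 0.0000]
J4: z=[-0.9033, 0.3288, 0.2756] o=[0.5715, 0.6646, 0.0431] → [0.2194, 0.2544, 0.4156, -0.9033, 0.3288, 0.2756]
J5: z=[0.4106, 0.4761, 0.7777] o=[0.5267, 0.3710, 0.2465] → [0.0979, -0.4482, 0.2227, 0.4106, 0.4761, 0.7777]
V = J·q̇ = [-0.2571, 0.4528, 0.2616, -0.6399, 0.2920, 0.4975]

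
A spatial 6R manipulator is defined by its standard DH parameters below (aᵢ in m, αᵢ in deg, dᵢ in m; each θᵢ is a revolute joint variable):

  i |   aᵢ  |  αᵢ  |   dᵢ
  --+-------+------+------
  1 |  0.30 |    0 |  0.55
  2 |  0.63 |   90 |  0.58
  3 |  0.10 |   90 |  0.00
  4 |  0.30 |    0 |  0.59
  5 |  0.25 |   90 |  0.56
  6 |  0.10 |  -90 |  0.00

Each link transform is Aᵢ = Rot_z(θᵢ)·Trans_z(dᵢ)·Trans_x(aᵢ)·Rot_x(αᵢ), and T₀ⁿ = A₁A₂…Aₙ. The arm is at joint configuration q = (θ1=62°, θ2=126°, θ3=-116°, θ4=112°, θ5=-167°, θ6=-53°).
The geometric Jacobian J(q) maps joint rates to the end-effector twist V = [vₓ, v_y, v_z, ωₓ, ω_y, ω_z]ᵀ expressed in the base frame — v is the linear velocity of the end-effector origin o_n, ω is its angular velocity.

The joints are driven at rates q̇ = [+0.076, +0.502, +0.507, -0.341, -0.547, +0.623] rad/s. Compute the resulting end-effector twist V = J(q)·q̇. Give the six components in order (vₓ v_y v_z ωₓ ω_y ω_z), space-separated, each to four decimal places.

o_n = [0.5380, 0.3450, 1.4503]
J₁: ẑ×o_n = [-0.3450, 0.5380, 0.0000], ω = ẑ
J2: z=[0.0000, 0.0000, 1.0000] o=[0.1408, 0.2649, 0.5500] → [-0.0801, 0.3971, 0.0000, 0.0000, 0.0000, 1.0000]
J3: z=[-0.1392, 0.9903, 0.0000] o=[-0.4830, 0.1772, 1.1300] → [0.3172, 0.0446, -1.0344, -0.1392, 0.9903, 0.0000]
J4: z=[0.8900, 0.1251, 0.4384] o=[-0.4396, 0.1833, 1.0401] → [-0.0196, 0.0634, 0.0216, 0.8900, 0.1251, 0.4384]
J5: z=[0.8900, 0.1251, 0.4384] o=[-0.0020, 0.5257, 1.3998] → [0.0855, 0.1917, -0.2284, 0.8900, 0.1251, 0.4384]
J6: z=[-0.2758, -0.6180, 0.7362] o=[0.5872, 0.4017, 1.5164] → [0.0826, -0.0545, -0.0148, -0.2758, -0.6180, 0.7362]
V = J·q̇ = [0.1057, 0.1024, -0.4161, -1.0327, 0.0060, 0.6474]

0.1057 0.1024 -0.4161 -1.0327 0.0060 0.6474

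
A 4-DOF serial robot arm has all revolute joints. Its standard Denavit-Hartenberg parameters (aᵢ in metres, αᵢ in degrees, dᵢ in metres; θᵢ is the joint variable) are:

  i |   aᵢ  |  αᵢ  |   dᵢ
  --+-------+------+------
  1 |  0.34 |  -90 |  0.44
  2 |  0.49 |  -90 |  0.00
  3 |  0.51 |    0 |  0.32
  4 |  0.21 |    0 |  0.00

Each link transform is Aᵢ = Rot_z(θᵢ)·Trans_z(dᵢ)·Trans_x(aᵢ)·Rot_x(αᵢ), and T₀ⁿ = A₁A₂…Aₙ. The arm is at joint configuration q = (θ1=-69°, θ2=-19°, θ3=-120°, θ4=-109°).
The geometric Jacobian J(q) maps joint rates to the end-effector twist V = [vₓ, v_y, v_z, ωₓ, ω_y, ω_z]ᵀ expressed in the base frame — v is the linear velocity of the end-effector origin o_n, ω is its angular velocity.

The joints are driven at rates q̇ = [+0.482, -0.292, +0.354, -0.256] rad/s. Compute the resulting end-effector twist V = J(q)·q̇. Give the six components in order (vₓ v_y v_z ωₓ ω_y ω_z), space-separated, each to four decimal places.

0.3653 0.0591 0.1031 -0.2612 -0.1344 0.3893

o_n = [0.4565, -0.3990, 0.1691]
J₁: ẑ×o_n = [0.3990, 0.4565, -0.0000], ω = ẑ
J2: z=[0.9336, 0.3584, 0.0000] o=[0.1218, -0.3174, 0.4400] → [-0.0971, 0.2529, -0.1961, 0.9336, 0.3584, 0.0000]
J3: z=[0.1167, -0.3039, -0.9455] o=[0.2879, -0.7499, 0.5995] → [0.4626, -0.1092, 0.0922, 0.1167, -0.3039, -0.9455]
J4: z=[0.1167, -0.3039, -0.9455] o=[0.6511, -0.4638, 0.2139] → [0.0749, 0.1893, -0.0516, 0.1167, -0.3039, -0.9455]
V = J·q̇ = [0.3653, 0.0591, 0.1031, -0.2612, -0.1344, 0.3893]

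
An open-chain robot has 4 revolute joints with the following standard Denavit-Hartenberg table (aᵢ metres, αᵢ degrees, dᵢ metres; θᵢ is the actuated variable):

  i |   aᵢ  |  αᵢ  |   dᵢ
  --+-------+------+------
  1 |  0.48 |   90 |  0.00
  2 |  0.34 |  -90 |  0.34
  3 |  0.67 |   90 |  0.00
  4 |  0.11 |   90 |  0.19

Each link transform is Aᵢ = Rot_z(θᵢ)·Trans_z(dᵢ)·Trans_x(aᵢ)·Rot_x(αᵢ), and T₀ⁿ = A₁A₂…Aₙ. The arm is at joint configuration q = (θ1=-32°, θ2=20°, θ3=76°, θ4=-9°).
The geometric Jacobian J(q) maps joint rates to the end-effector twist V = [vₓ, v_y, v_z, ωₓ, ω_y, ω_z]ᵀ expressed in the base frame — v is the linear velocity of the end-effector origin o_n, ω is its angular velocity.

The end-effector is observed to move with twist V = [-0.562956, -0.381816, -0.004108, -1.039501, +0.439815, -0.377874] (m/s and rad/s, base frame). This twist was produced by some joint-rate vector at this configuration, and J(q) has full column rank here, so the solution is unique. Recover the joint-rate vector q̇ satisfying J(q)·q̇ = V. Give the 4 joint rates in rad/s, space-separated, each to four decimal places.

o_n = [1.1759, -0.2990, 0.2276]
J₁: ẑ×o_n = [0.2990, 1.1759, -0.0000], ω = ẑ
J2: z=[-0.5299, -0.8480, 0.0000] o=[0.4071, -0.2544, 0.0000] → [-0.1930, 0.1206, 0.6756, -0.5299, -0.8480, 0.0000]
J3: z=[-0.2900, 0.1812, 0.9397] o=[0.4978, -0.7120, 0.1163] → [-0.3679, 0.6694, -0.2427, -0.2900, 0.1812, 0.9397]
J4: z=[0.6450, -0.6883, 0.3319] o=[0.9715, -0.2414, 0.1717] → [-0.0193, 0.0318, 0.1035, 0.6450, -0.6883, 0.3319]
q̇ = J⁺·V = [-0.7650, 0.4060, 0.7450, -0.9430]

-0.7650 0.4060 0.7450 -0.9430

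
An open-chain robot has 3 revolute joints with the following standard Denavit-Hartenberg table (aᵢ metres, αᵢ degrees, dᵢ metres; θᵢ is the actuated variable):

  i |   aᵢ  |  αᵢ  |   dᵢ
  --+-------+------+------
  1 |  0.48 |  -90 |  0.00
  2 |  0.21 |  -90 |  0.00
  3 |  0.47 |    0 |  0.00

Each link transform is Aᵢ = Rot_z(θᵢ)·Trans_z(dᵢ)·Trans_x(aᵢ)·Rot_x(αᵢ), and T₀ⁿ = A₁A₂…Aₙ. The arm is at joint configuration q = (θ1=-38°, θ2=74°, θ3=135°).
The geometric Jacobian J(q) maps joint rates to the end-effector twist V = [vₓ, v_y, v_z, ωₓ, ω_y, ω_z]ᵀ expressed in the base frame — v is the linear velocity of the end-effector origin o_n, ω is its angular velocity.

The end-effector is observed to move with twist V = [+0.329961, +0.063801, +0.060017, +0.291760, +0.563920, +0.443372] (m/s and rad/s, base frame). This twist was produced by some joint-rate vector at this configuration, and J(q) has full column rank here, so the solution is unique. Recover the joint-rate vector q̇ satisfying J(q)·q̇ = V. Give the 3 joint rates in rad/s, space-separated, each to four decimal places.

0.4770 0.6240 0.1220

o_n = [0.1471, -0.5366, 0.1176]
J₁: ẑ×o_n = [0.5366, 0.1471, -0.0000], ω = ẑ
J2: z=[0.6157, 0.7880, 0.0000] o=[0.3782, -0.2955, 0.0000] → [0.0927, -0.0724, 0.0337, 0.6157, 0.7880, 0.0000]
J3: z=[-0.7575, 0.5918, -0.2756] o=[0.4239, -0.3312, -0.2019] → [0.1324, 0.3183, 0.3195, -0.7575, 0.5918, -0.2756]
q̇ = J⁺·V = [0.4770, 0.6240, 0.1220]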